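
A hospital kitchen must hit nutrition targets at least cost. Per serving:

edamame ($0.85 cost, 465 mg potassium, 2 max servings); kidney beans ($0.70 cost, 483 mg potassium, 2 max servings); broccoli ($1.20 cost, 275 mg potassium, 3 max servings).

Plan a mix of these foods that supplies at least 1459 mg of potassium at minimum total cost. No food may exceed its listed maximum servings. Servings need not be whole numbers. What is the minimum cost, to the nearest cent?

Cost per mg of potassium: kidney beans $0.0014, edamame $0.0018, broccoli $0.0044.
Take 2 servings of kidney beans: +966.0 mg potassium for $1.40 (total $1.40, still need 493.0 mg).
Take 1.06 servings of edamame: +493.0 mg potassium for $0.90 (total $2.30, still need 0.0 mg).
Filling from the cheapest source first is optimal under one linear minimum: $2.30.

$2.30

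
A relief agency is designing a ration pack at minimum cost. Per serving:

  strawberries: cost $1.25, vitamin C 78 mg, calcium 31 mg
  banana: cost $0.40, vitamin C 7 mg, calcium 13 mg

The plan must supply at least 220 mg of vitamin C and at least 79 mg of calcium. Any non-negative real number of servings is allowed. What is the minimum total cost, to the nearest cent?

$3.53

strawberries only: max(220/78, 79/31) = 2.821 servings → $3.53.
banana only: max(220/7, 79/13) = 31.43 servings → $12.57.
strawberries + banana: the both-tight solution has a negative serving — not a feasible corner.
The minimum over all feasible corners is $3.53.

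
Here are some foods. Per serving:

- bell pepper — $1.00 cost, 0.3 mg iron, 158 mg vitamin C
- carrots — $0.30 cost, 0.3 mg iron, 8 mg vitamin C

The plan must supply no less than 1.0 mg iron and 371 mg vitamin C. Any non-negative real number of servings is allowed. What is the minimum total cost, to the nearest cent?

$2.61

Minimising a linear cost over {iron ≥ 1.0, vitamin C ≥ 371, servings ≥ 0} — the optimum is at a vertex, using one or two foods.
bell pepper only: max(1.0/0.3, 371/158) = 3.333 servings → $3.33.
carrots only: max(1.0/0.3, 371/8) = 46.38 servings → $13.91.
bell pepper + carrots with both tight: 2.296 servings and 1.038 servings → $2.61.
The minimum over all feasible corners is $2.61.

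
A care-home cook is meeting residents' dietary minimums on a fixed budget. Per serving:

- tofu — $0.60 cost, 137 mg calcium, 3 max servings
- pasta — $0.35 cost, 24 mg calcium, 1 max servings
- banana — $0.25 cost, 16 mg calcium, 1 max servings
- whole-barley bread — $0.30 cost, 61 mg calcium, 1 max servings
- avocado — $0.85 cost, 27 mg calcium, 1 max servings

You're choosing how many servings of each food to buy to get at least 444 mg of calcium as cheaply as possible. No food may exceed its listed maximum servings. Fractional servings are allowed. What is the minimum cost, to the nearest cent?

Cost per mg of calcium: tofu $0.0044, whole-barley bread $0.0049, pasta $0.0146, banana $0.0156, avocado $0.0315.
Take 3 servings of tofu: +411.0 mg calcium for $1.80 (total $1.80, still need 33.0 mg).
Take 0.541 servings of whole-barley bread: +33.0 mg calcium for $0.16 (total $1.96, still need 0.0 mg).
Greedy by cheapest-per-mg is optimal for a single linear constraint, so the minimum cost is $1.96.

$1.96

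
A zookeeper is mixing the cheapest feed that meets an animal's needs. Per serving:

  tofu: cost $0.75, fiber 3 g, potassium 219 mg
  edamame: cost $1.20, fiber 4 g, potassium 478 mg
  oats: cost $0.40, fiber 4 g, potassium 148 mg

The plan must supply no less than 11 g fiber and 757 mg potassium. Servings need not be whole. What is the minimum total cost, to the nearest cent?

Check every corner: each single food scaled to meet both minima, and each pair solved so both constraints bind.
tofu only: max(11/3, 757/219) = 3.667 servings → $2.75.
edamame only: max(11/4, 757/478) = 2.75 servings → $3.30.
oats only: max(11/4, 757/148) = 5.115 servings → $2.05.
tofu + edamame: intersection lies outside the first quadrant.
tofu + oats with both tight: 3.241 servings and 0.3194 servings → $2.56.
edamame + oats with both tight: 1.061 servings and 1.689 servings → $1.95.
The minimum over all feasible corners is $1.95.

$1.95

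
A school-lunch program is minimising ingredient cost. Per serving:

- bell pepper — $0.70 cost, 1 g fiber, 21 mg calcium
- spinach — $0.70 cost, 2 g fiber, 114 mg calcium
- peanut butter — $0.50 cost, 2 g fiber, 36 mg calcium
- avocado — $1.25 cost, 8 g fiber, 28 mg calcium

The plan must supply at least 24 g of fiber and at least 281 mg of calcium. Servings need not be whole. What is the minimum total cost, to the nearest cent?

With two linear requirements the optimum uses one or two foods; enumerate the corners.
bell pepper only: max(24/1, 281/21) = 24 servings → $16.80.
spinach only: max(24/2, 281/114) = 12 servings → $8.40.
peanut butter only: max(24/2, 281/36) = 12 servings → $6.00.
avocado only: max(24/8, 281/28) = 10.04 servings → $12.54.
bell pepper + spinach: the both-tight solution has a negative serving — not a feasible corner.
bell pepper + peanut butter with both targets exact would need a negative amount; discard.
bell pepper + avocado with both tight: 11.26 servings and 1.593 servings → $9.87.
spinach + peanut butter: the both-tight solution has a negative serving — not a feasible corner.
spinach + avocado with both tight: 1.841 servings and 2.54 servings → $4.46.
peanut butter + avocado with both tight: 6.793 servings and 1.302 servings → $5.02.
The minimum over all feasible corners is $4.46.

$4.46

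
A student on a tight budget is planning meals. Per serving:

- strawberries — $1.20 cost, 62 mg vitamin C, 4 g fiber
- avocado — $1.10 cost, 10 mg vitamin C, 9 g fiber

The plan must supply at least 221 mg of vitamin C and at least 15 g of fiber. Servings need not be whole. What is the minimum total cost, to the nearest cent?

Minimising a linear cost over {vitamin C ≥ 221, fiber ≥ 15, servings ≥ 0} — the optimum is at a vertex, using one or two foods.
strawberries only: max(221/62, 15/4) = 3.75 servings → $4.50.
avocado only: max(221/10, 15/9) = 22.1 servings → $24.31.
strawberries + avocado with both tight: 3.55 servings and 0.0888 servings → $4.36.
So the least-cost plan costs $4.36.

$4.36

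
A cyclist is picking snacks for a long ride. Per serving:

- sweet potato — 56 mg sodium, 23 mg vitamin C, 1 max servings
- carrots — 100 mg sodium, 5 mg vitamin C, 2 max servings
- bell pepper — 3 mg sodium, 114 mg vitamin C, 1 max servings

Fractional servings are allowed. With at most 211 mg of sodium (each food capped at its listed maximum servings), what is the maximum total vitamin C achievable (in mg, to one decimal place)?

144.6 mg

Vitamin C per mg sodium: bell pepper 38, sweet potato 0.4107, carrots 0.05.
Take 1 serving of bell pepper: uses 3 mg sodium, +114.0 mg vitamin C (running total 114.0 mg).
Take 1 serving of sweet potato: uses 56 mg sodium, +23.0 mg vitamin C (running total 137.0 mg).
Take 1.52 servings of carrots: uses 152 mg sodium, +7.6 mg vitamin C (running total 144.6 mg).
Filling greedily by vitamin C-per-mg sodium is optimal for one linear limit, giving 144.6 mg.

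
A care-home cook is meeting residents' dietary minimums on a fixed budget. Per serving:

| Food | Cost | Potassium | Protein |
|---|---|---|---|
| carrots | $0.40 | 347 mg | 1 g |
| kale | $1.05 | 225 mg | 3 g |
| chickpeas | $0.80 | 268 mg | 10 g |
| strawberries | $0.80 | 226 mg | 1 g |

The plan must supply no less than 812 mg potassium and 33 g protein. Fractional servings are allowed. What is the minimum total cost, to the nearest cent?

With two linear requirements the optimum uses one or two foods; enumerate the corners.
carrots only: max(812/347, 33/1) = 33 servings → $13.20.
kale only: max(812/225, 33/3) = 11 servings → $11.55.
chickpeas only: max(812/268, 33/10) = 3.3 servings → $2.64.
strawberries only: max(812/226, 33/1) = 33 servings → $26.40.
carrots + kale: intersection lies outside the first quadrant.
carrots + chickpeas: intersection lies outside the first quadrant.
carrots + strawberries with both targets exact would need a negative amount; discard.
kale + chickpeas with both targets exact would need a negative amount; discard.
kale + strawberries with both targets exact would need a negative amount; discard.
chickpeas + strawberries with both targets exact would need a negative amount; discard.
So the least-cost plan costs $2.64.

$2.64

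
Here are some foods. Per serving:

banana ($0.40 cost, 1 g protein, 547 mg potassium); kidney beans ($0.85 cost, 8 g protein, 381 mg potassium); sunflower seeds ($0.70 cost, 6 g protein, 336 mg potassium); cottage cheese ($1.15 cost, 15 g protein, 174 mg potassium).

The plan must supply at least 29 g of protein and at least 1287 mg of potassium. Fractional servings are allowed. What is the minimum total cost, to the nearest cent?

An LP optimum is at a vertex; with two nutrient constraints at most two foods are used. Check each candidate.
banana only: max(29/1, 1287/547) = 29 servings → $11.60.
kidney beans only: max(29/8, 1287/381) = 3.625 servings → $3.08.
sunflower seeds only: max(29/6, 1287/336) = 4.833 servings → $3.38.
cottage cheese only: max(29/15, 1287/174) = 7.397 servings → $8.51.
banana + kidney beans: intersection lies outside the first quadrant.
banana + sunflower seeds: intersection lies outside the first quadrant.
banana + cottage cheese with both tight: 1.775 servings and 1.815 servings → $2.80.
kidney beans + sunflower seeds: intersection lies outside the first quadrant.
kidney beans + cottage cheese with both tight: 3.298 servings and 0.1742 servings → $3.00.
sunflower seeds + cottage cheese with both tight: 3.568 servings and 0.506 servings → $3.08.
The minimum over all feasible corners is $2.80.

$2.80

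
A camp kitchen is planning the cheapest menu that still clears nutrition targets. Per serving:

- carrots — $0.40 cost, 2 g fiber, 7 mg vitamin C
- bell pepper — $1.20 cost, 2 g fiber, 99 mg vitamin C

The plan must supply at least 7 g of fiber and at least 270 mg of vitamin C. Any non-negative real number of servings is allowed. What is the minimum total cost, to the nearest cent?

$3.53

With two linear requirements the optimum uses one or two foods; enumerate the corners.
carrots only: max(7/2, 270/7) = 38.57 servings → $15.43.
bell pepper only: max(7/2, 270/99) = 3.5 servings → $4.20.
carrots + bell pepper with both tight: 0.8315 servings and 2.668 servings → $3.53.
Cheapest feasible corner: $3.53.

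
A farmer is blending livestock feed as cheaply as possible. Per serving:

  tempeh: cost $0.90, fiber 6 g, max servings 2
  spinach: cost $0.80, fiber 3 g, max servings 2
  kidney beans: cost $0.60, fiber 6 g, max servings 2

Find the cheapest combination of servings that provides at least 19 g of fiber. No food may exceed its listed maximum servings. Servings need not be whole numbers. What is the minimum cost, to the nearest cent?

$2.25

Cost per g of fiber: kidney beans $0.1000, tempeh $0.1500, spinach $0.2667.
Take 2 servings of kidney beans: +12.0 g fiber for $1.20 (total $1.20, still need 7.0 g).
Take 1.167 servings of tempeh: +7.0 g fiber for $1.05 (total $2.25, still need 0.0 g).
Filling from the cheapest source first is optimal under one linear minimum: $2.25.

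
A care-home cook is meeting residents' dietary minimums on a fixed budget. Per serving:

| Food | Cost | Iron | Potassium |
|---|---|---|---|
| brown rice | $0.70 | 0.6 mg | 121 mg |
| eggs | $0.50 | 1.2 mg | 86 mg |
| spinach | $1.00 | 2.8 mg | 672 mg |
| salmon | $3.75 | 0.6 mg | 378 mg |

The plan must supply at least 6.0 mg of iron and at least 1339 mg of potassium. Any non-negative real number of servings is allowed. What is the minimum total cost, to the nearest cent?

$2.14

brown rice only: max(6.0/0.6, 1339/121) = 11.07 servings → $7.75.
eggs only: max(6.0/1.2, 1339/86) = 15.57 servings → $7.78.
spinach only: max(6.0/2.8, 1339/672) = 2.143 servings → $2.14.
salmon only: max(6.0/0.6, 1339/378) = 10 servings → $37.50.
brown rice + eggs: the both-tight solution has a negative serving — not a feasible corner.
brown rice + spinach with both tight: 4.391 servings and 1.202 servings → $4.28.
brown rice + salmon with both tight: 9.498 servings and 0.5019 servings → $8.53.
eggs + spinach with both tight: 0.5 servings and 1.929 servings → $2.18.
eggs + salmon with both tight: 3.643 servings and 2.713 servings → $12.00.
spinach + salmon with both targets exact would need a negative amount; discard.
Cheapest feasible corner: $2.14.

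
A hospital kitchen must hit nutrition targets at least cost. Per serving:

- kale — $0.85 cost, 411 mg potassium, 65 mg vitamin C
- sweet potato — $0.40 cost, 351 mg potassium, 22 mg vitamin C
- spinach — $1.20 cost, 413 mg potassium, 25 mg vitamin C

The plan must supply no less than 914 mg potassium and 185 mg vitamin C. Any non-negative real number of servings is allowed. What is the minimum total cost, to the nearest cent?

$2.42

At the optimum either one food covers both requirements or two foods hit both targets exactly; no other combination can be cheaper.
kale only: max(914/411, 185/65) = 2.846 servings → $2.42.
sweet potato only: max(914/351, 185/22) = 8.409 servings → $3.36.
spinach only: max(914/413, 185/25) = 7.4 servings → $8.88.
kale + sweet potato with both targets exact would need a negative amount; discard.
kale + spinach with both targets exact would need a negative amount; discard.
sweet potato + spinach: the both-tight solution has a negative serving — not a feasible corner.
Cheapest feasible corner: $2.42.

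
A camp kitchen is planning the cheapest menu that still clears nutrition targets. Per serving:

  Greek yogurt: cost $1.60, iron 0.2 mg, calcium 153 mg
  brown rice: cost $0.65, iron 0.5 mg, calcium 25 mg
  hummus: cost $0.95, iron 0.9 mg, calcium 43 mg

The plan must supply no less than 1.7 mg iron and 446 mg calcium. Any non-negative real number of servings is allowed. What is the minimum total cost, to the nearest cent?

$5.33

Greek yogurt only: max(1.7/0.2, 446/153) = 8.5 servings → $13.60.
brown rice only: max(1.7/0.5, 446/25) = 17.84 servings → $11.60.
hummus only: max(1.7/0.9, 446/43) = 10.37 servings → $9.85.
Greek yogurt + brown rice with both tight: 2.524 servings and 2.39 servings → $5.59.
Greek yogurt + hummus with both tight: 2.543 servings and 1.324 servings → $5.33.
brown rice + hummus with both targets exact would need a negative amount; discard.
So the least-cost plan costs $5.33.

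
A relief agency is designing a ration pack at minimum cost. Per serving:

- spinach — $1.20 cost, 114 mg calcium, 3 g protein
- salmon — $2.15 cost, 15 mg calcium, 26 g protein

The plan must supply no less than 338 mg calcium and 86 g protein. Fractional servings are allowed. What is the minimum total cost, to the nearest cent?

The cheapest plan sits at a corner of the feasible region — with two constraints it uses at most two foods.
spinach only: max(338/114, 86/3) = 28.67 servings → $34.40.
salmon only: max(338/15, 86/26) = 22.53 servings → $48.45.
spinach + salmon with both tight: 2.569 servings and 3.011 servings → $9.56.
So the least-cost plan costs $9.56.

$9.56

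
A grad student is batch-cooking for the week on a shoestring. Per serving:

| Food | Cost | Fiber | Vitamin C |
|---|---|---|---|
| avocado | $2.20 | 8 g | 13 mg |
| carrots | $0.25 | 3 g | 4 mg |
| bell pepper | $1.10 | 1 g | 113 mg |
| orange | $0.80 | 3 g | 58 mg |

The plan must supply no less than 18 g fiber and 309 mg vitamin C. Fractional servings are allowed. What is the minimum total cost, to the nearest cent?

With two linear requirements the optimum uses one or two foods; enumerate the corners.
avocado only: max(18/8, 309/13) = 23.77 servings → $52.29.
carrots only: max(18/3, 309/4) = 77.25 servings → $19.31.
bell pepper only: max(18/1, 309/113) = 18 servings → $19.80.
orange only: max(18/3, 309/58) = 6 servings → $4.80.
avocado + carrots with both targets exact would need a negative amount; discard.
avocado + bell pepper with both tight: 1.936 servings and 2.512 servings → $7.02.
avocado + orange with both tight: 0.2753 servings and 5.266 servings → $4.82.
carrots + bell pepper with both tight: 5.149 servings and 2.552 servings → $4.09.
carrots + orange with both tight: 0.7222 servings and 5.278 servings → $4.40.
bell pepper + orange: the both-tight solution has a negative serving — not a feasible corner.
Cheapest feasible corner: $4.09.

$4.09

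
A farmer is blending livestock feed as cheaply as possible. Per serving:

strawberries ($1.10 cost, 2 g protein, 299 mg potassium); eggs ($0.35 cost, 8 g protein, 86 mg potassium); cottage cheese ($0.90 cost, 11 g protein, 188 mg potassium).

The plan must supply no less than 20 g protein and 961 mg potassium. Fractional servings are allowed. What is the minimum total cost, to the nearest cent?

Compare the cost at each extreme point of the feasible region.
strawberries only: max(20/2, 961/299) = 10 servings → $11.00.
eggs only: max(20/8, 961/86) = 11.17 servings → $3.91.
cottage cheese only: max(20/11, 961/188) = 5.112 servings → $4.60.
strawberries + eggs with both tight: 2.688 servings and 1.828 servings → $3.60.
strawberries + cottage cheese with both tight: 2.338 servings and 1.393 servings → $3.83.
eggs + cottage cheese: intersection lies outside the first quadrant.
The minimum over all feasible corners is $3.60.

$3.60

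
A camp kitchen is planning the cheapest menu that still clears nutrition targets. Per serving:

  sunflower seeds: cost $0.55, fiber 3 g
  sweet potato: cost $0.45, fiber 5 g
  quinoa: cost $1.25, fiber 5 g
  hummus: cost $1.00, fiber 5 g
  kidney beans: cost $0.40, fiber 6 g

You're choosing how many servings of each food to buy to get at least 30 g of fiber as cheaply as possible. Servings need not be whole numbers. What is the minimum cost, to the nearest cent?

$2.00

Cost per g of fiber: kidney beans $0.0667, sweet potato $0.0900, sunflower seeds $0.1833, hummus $0.2000, quinoa $0.2500.
With no serving limits, use only kidney beans: 30 g / 6 g = 5 servings × $0.40 = $2.00.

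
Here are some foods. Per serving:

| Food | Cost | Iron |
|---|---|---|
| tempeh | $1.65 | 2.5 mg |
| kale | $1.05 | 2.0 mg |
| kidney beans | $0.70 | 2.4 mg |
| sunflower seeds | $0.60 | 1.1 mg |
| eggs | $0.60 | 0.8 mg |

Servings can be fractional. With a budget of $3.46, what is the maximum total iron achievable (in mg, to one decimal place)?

11.9 mg

Iron per dollar: kidney beans 3.429, kale 1.905, sunflower seeds 1.833, tempeh 1.515, eggs 1.333.
With no serving limits, spend the whole cost allowance on kidney beans: $3.46 / $0.70 × 2.4 mg = 11.9 mg.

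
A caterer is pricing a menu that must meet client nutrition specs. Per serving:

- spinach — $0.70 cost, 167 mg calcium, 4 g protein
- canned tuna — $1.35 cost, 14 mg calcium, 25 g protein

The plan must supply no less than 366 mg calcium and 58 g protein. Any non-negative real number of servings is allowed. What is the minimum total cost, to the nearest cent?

Compare the cost at each extreme point of the feasible region.
spinach only: max(366/167, 58/4) = 14.5 servings → $10.15.
canned tuna only: max(366/14, 58/25) = 26.14 servings → $35.29.
spinach + canned tuna with both tight: 2.024 servings and 1.996 servings → $4.11.
Cheapest feasible corner: $4.11.

$4.11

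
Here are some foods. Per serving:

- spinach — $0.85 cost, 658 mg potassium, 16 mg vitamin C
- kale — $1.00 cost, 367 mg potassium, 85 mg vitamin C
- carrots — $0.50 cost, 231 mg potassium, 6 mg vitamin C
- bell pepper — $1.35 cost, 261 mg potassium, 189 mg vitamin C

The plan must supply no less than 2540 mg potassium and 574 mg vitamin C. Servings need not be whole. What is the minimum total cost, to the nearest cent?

$6.12

For a min-cost LP with two ≥-constraints, a basic feasible solution has at most two positive variables.
spinach only: max(2540/658, 574/16) = 35.88 servings → $30.49.
kale only: max(2540/367, 574/85) = 6.921 servings → $6.92.
carrots only: max(2540/231, 574/6) = 95.67 servings → $47.83.
bell pepper only: max(2540/261, 574/189) = 9.732 servings → $13.14.
spinach + kale with both tight: 0.1047 servings and 6.733 servings → $6.82.
spinach + carrots: the both-tight solution has a negative serving — not a feasible corner.
spinach + bell pepper with both tight: 2.748 servings and 2.804 servings → $6.12.
kale + carrots with both tight: 6.732 servings and 0.3007 servings → $6.88.
kale + bell pepper: intersection lies outside the first quadrant.
carrots + bell pepper with both tight: 7.846 servings and 2.788 servings → $7.69.
So the least-cost plan costs $6.12.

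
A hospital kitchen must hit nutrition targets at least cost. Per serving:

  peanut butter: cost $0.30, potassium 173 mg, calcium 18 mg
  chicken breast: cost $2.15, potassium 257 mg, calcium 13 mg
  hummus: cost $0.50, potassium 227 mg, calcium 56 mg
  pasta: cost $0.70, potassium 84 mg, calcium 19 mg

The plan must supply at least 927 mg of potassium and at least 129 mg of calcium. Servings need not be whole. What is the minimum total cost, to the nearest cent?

The cheapest plan sits at a corner of the feasible region — with two constraints it uses at most two foods.
peanut butter only: max(927/173, 129/18) = 7.167 servings → $2.15.
chicken breast only: max(927/257, 129/13) = 9.923 servings → $21.33.
hummus only: max(927/227, 129/56) = 4.084 servings → $2.04.
pasta only: max(927/84, 129/19) = 11.04 servings → $7.72.
peanut butter + chicken breast: the both-tight solution has a negative serving — not a feasible corner.
peanut butter + hummus with both tight: 4.039 servings and 1.005 servings → $1.71.
peanut butter + pasta with both tight: 3.818 servings and 3.172 servings → $3.37.
chicken breast + hummus with both tight: 1.978 servings and 1.844 servings → $5.17.
chicken breast + pasta with both tight: 1.788 servings and 5.566 servings → $7.74.
hummus + pasta: the both-tight solution has a negative serving — not a feasible corner.
The minimum over all feasible corners is $1.71.

$1.71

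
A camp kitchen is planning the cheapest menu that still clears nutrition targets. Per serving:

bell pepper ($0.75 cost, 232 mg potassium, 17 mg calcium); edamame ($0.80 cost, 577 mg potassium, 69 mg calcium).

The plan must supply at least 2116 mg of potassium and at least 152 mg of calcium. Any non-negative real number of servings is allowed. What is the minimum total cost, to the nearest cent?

A basic optimal solution has at most two foods positive. Try each food alone and each pair with both targets met exactly.
bell pepper only: max(2116/232, 152/17) = 9.121 servings → $6.84.
edamame only: max(2116/577, 152/69) = 3.667 servings → $2.93.
bell pepper + edamame: intersection lies outside the first quadrant.
The minimum over all feasible corners is $2.93.

$2.93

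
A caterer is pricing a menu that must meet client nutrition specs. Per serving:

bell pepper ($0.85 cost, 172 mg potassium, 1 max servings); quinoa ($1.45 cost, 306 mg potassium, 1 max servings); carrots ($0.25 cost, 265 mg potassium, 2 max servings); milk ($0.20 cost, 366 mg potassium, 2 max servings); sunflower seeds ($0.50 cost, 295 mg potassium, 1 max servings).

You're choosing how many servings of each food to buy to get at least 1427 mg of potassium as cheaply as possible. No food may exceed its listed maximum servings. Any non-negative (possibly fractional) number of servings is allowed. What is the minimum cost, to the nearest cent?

$1.18

Cost per mg of potassium: milk $0.0005, carrots $0.0009, sunflower seeds $0.0017, quinoa $0.0047, bell pepper $0.0049.
Take 2 servings of milk: +732.0 mg potassium for $0.40 (total $0.40, still need 695.0 mg).
Take 2 servings of carrots: +530.0 mg potassium for $0.50 (total $0.90, still need 165.0 mg).
Take 0.5593 servings of sunflower seeds: +165.0 mg potassium for $0.28 (total $1.18, still need 0.0 mg).
Filling from the cheapest source first is optimal under one linear minimum: $1.18.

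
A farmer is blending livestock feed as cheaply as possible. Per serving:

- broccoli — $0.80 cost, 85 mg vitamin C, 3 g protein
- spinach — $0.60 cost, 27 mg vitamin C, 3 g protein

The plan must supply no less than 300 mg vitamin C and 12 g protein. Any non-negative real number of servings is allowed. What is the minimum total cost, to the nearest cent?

$3.06

This is a tiny linear program; its minimum lies at a vertex of the feasible set. List the vertices and price them.
broccoli only: max(300/85, 12/3) = 4 servings → $3.20.
spinach only: max(300/27, 12/3) = 11.11 servings → $6.67.
broccoli + spinach with both tight: 3.31 servings and 0.6897 servings → $3.06.
The minimum over all feasible corners is $3.06.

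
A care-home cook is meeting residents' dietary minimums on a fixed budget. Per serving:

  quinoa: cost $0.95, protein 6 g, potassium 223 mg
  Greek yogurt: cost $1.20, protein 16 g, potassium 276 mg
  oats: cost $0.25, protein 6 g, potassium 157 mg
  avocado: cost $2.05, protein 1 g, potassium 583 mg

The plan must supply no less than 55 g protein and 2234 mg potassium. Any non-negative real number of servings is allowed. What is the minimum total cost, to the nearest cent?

$3.56

At the optimum either one food covers both requirements or two foods hit both targets exactly; no other combination can be cheaper.
quinoa only: max(55/6, 2234/223) = 10.02 servings → $9.52.
Greek yogurt only: max(55/16, 2234/276) = 8.094 servings → $9.71.
oats only: max(55/6, 2234/157) = 14.23 servings → $3.56.
avocado only: max(55/1, 2234/583) = 55 servings → $112.75.
quinoa + Greek yogurt: the both-tight solution has a negative serving — not a feasible corner.
quinoa + oats with both targets exact would need a negative amount; discard.
quinoa + avocado with both tight: 9.109 servings and 0.3478 servings → $9.37.
Greek yogurt + oats: intersection lies outside the first quadrant.
Greek yogurt + avocado with both tight: 3.296 servings and 2.272 servings → $8.61.
oats + avocado with both tight: 8.929 servings and 1.427 servings → $5.16.
So the least-cost plan costs $3.56.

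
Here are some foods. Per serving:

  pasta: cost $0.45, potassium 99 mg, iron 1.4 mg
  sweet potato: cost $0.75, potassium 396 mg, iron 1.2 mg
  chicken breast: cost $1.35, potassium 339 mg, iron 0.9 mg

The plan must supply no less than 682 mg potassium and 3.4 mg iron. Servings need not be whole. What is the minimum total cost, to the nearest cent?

$1.61

This is a tiny linear program; its minimum lies at a vertex of the feasible set. List the vertices and price them.
pasta only: max(682/99, 3.4/1.4) = 6.889 servings → $3.10.
sweet potato only: max(682/396, 3.4/1.2) = 2.833 servings → $2.12.
chicken breast only: max(682/339, 3.4/0.9) = 3.778 servings → $5.10.
pasta + sweet potato with both tight: 1.212 servings and 1.419 servings → $1.61.
pasta + chicken breast with both tight: 1.398 servings and 1.604 servings → $2.79.
sweet potato + chicken breast: intersection lies outside the first quadrant.
Cheapest feasible corner: $1.61.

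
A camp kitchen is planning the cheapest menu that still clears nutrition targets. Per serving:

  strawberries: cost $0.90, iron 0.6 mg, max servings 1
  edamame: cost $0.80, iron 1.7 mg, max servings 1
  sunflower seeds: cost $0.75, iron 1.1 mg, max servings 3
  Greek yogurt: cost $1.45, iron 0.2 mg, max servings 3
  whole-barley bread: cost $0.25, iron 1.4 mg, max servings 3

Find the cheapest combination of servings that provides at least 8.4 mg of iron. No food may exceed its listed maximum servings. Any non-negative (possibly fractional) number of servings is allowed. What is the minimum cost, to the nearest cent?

Cost per mg of iron: whole-barley bread $0.1786, edamame $0.4706, sunflower seeds $0.6818, strawberries $1.5000, Greek yogurt $7.2500.
Take 3 servings of whole-barley bread: +4.2 mg iron for $0.75 (total $0.75, still need 4.2 mg).
Take 1 serving of edamame: +1.7 mg iron for $0.80 (total $1.55, still need 2.5 mg).
Take 2.273 servings of sunflower seeds: +2.5 mg iron for $1.70 (total $3.25, still need 0.0 mg).
Greedy by cheapest-per-mg is optimal for a single linear constraint, so the minimum cost is $3.25.

$3.25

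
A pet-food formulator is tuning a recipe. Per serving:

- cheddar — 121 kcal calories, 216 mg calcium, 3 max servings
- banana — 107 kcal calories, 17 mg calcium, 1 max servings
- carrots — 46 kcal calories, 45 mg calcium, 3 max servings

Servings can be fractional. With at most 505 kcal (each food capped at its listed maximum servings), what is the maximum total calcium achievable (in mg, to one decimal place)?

Calcium per kcal: cheddar 1.785, carrots 0.9783, banana 0.1589.
Take 3 servings of cheddar: uses 363 kcal, +648.0 mg calcium (running total 648.0 mg).
Take 3 servings of carrots: uses 138 kcal, +135.0 mg calcium (running total 783.0 mg).
Take 0.03738 servings of banana: uses 4 kcal, +0.6 mg calcium (running total 783.6 mg).
Filling greedily by calcium-per-kcal is optimal for one linear limit, giving 783.6 mg.

783.6 mg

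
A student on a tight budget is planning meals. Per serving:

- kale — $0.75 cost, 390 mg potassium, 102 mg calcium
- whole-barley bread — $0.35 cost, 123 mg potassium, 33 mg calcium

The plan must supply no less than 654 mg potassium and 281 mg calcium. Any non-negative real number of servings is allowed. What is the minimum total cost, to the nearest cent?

$2.07

A basic optimal solution has at most two foods positive. Try each food alone and each pair with both targets met exactly.
kale only: max(654/390, 281/102) = 2.755 servings → $2.07.
whole-barley bread only: max(654/123, 281/33) = 8.515 servings → $2.98.
kale + whole-barley bread: the both-tight solution has a negative serving — not a feasible corner.
The minimum over all feasible corners is $2.07.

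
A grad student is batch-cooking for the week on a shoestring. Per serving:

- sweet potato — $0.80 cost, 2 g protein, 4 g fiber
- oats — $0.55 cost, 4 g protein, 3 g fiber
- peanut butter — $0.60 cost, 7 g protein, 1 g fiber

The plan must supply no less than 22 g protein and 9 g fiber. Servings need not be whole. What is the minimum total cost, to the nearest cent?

sweet potato only: max(22/2, 9/4) = 11 servings → $8.80.
oats only: max(22/4, 9/3) = 5.5 servings → $3.02.
peanut butter only: max(22/7, 9/1) = 9 servings → $5.40.
sweet potato + oats with both targets exact would need a negative amount; discard.
sweet potato + peanut butter with both tight: 1.577 servings and 2.692 servings → $2.88.
oats + peanut butter with both tight: 2.412 servings and 1.765 servings → $2.39.
Cheapest feasible corner: $2.39.

$2.39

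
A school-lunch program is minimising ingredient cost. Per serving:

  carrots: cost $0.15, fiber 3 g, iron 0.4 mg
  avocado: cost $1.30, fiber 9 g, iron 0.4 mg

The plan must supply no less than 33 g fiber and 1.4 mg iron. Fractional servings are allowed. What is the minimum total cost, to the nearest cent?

At the optimum either one food covers both requirements or two foods hit both targets exactly; no other combination can be cheaper.
carrots only: max(33/3, 1.4/0.4) = 11 servings → $1.65.
avocado only: max(33/9, 1.4/0.4) = 3.667 servings → $4.77.
carrots + avocado: intersection lies outside the first quadrant.
Cheapest feasible corner: $1.65.

$1.65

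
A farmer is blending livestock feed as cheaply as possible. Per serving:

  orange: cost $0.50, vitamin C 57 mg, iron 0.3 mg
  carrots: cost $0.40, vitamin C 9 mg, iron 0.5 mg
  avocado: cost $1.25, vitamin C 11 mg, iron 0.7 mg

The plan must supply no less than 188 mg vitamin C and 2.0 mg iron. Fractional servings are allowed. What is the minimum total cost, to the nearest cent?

$2.37

Compare the cost at each extreme point of the feasible region.
orange only: max(188/57, 2.0/0.3) = 6.667 servings → $3.33.
carrots only: max(188/9, 2.0/0.5) = 20.89 servings → $8.36.
avocado only: max(188/11, 2.0/0.7) = 17.09 servings → $21.36.
orange + carrots with both tight: 2.946 servings and 2.233 servings → $2.37.
orange + avocado with both tight: 2.995 servings and 1.574 servings → $3.46.
carrots + avocado: intersection lies outside the first quadrant.
Cheapest feasible corner: $2.37.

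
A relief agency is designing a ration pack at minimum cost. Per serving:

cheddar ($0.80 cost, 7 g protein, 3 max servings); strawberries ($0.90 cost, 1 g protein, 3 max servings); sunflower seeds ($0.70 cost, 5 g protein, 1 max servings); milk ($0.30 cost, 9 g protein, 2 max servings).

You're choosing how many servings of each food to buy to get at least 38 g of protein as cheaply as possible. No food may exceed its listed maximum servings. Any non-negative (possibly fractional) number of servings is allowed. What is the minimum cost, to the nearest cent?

$2.89

Cost per g of protein: milk $0.0333, cheddar $0.1143, sunflower seeds $0.1400, strawberries $0.9000.
Take 2 servings of milk: +18.0 g protein for $0.60 (total $0.60, still need 20.0 g).
Take 2.857 servings of cheddar: +20.0 g protein for $2.29 (total $2.89, still need 0.0 g).
Filling from the cheapest source first is optimal under one linear minimum: $2.89.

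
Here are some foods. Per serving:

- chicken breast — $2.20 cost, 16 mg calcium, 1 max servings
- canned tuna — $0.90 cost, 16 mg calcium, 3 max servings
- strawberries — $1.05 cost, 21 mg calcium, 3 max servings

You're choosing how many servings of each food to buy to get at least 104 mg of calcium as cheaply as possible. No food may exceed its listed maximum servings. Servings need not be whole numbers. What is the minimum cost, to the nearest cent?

Cost per mg of calcium: strawberries $0.0500, canned tuna $0.0563, chicken breast $0.1375.
Take 3 servings of strawberries: +63.0 mg calcium for $3.15 (total $3.15, still need 41.0 mg).
Take 2.562 servings of canned tuna: +41.0 mg calcium for $2.31 (total $5.46, still need 0.0 mg).
Filling from the cheapest source first is optimal under one linear minimum: $5.46.

$5.46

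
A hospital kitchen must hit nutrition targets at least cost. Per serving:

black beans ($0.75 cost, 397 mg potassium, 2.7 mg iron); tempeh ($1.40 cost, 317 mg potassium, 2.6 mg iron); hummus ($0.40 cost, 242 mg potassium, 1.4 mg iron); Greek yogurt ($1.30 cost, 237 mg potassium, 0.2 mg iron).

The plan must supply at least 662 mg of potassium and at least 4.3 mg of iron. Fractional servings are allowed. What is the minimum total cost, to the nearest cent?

$1.20

black beans only: max(662/397, 4.3/2.7) = 1.668 servings → $1.25.
tempeh only: max(662/317, 4.3/2.6) = 2.088 servings → $2.92.
hummus only: max(662/242, 4.3/1.4) = 3.071 servings → $1.23.
Greek yogurt only: max(662/237, 4.3/0.2) = 21.5 servings → $27.95.
black beans + tempeh with both targets exact would need a negative amount; discard.
black beans + hummus with both tight: 1.166 servings and 0.8227 servings → $1.20.
black beans + Greek yogurt with both tight: 1.582 servings and 0.1433 servings → $1.37.
tempeh + hummus with both tight: 0.6138 servings and 1.931 servings → $1.63.
tempeh + Greek yogurt with both tight: 1.604 servings and 0.6478 servings → $3.09.
hummus + Greek yogurt with both targets exact would need a negative amount; discard.
So the least-cost plan costs $1.20.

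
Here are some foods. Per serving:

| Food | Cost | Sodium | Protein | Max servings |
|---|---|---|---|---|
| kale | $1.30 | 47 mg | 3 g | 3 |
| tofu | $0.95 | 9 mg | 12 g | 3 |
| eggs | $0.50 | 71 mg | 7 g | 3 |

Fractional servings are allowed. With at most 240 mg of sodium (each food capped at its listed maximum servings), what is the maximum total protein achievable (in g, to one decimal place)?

Protein per mg sodium: tofu 1.333, eggs 0.09859, kale 0.06383.
Take 3 servings of tofu: uses 27 mg sodium, +36.0 g protein (running total 36.0 g).
Take 3 servings of eggs: uses 213 mg sodium, +21.0 g protein (running total 57.0 g).
Filling greedily by protein-per-mg sodium is optimal for one linear limit, giving 57.0 g.

57.0 g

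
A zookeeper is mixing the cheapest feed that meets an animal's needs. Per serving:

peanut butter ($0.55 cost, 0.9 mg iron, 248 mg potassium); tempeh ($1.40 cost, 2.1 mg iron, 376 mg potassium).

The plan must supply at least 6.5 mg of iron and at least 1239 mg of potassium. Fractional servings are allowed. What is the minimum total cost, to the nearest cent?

Minimising a linear cost over {iron ≥ 6.5, potassium ≥ 1239, servings ≥ 0} — the optimum is at a vertex, using one or two foods.
peanut butter only: max(6.5/0.9, 1239/248) = 7.222 servings → $3.97.
tempeh only: max(6.5/2.1, 1239/376) = 3.295 servings → $4.61.
peanut butter + tempeh with both tight: 0.8657 servings and 2.724 servings → $4.29.
Cheapest feasible corner: $3.97.

$3.97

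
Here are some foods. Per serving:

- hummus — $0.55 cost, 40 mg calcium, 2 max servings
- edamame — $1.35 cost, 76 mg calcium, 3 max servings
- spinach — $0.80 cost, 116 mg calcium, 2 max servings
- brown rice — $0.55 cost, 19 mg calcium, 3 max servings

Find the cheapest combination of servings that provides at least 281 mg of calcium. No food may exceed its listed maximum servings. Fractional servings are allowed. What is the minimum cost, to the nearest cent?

Cost per mg of calcium: spinach $0.0069, hummus $0.0138, edamame $0.0178, brown rice $0.0289.
Take 2 servings of spinach: +232.0 mg calcium for $1.60 (total $1.60, still need 49.0 mg).
Take 1.225 servings of hummus: +49.0 mg calcium for $0.67 (total $2.27, still need 0.0 mg).
Filling from the cheapest source first is optimal under one linear minimum: $2.27.

$2.27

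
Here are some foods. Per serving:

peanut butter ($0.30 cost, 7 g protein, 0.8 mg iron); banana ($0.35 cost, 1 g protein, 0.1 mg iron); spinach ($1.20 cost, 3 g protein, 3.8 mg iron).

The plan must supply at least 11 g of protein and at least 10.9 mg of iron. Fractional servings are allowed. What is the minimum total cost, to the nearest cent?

Two binding constraints pin down two serving amounts, so the optimal mix uses at most two foods. The candidates are each food alone (scaled to the tighter of protein/iron) and each pair with both constraints tight.
peanut butter only: max(11/7, 10.9/0.8) = 13.62 servings → $4.09.
banana only: max(11/1, 10.9/0.1) = 109 servings → $38.15.
spinach only: max(11/3, 10.9/3.8) = 3.667 servings → $4.40.
peanut butter + banana: intersection lies outside the first quadrant.
peanut butter + spinach with both tight: 0.376 servings and 2.789 servings → $3.46.
banana + spinach with both tight: 2.6 servings and 2.8 servings → $4.27.
Cheapest feasible corner: $3.46.

$3.46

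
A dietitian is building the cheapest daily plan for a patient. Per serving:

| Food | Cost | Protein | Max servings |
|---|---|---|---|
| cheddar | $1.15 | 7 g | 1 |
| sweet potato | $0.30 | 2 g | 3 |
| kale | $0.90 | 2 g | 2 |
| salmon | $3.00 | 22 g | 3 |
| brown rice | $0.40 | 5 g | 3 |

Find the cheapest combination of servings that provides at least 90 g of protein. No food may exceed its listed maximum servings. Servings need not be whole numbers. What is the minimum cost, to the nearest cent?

Cost per g of protein: brown rice $0.0800, salmon $0.1364, sweet potato $0.1500, cheddar $0.1643, kale $0.4500.
Take 3 servings of brown rice: +15.0 g protein for $1.20 (total $1.20, still need 75.0 g).
Take 3 servings of salmon: +66.0 g protein for $9.00 (total $10.20, still need 9.0 g).
Take 3 servings of sweet potato: +6.0 g protein for $0.90 (total $11.10, still need 3.0 g).
Take 0.4286 servings of cheddar: +3.0 g protein for $0.49 (total $11.59, still need 0.0 g).
Filling from the cheapest source first is optimal under one linear minimum: $11.59.

$11.59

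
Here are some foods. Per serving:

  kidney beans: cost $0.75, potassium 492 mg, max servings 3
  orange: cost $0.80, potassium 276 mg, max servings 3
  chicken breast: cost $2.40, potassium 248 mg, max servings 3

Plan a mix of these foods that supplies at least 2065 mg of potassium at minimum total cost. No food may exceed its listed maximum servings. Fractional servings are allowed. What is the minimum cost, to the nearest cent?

Cost per mg of potassium: kidney beans $0.0015, orange $0.0029, chicken breast $0.0097.
Take 3 servings of kidney beans: +1476.0 mg potassium for $2.25 (total $2.25, still need 589.0 mg).
Take 2.134 servings of orange: +589.0 mg potassium for $1.71 (total $3.96, still need 0.0 mg).
Greedy by cheapest-per-mg is optimal for a single linear constraint, so the minimum cost is $3.96.

$3.96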